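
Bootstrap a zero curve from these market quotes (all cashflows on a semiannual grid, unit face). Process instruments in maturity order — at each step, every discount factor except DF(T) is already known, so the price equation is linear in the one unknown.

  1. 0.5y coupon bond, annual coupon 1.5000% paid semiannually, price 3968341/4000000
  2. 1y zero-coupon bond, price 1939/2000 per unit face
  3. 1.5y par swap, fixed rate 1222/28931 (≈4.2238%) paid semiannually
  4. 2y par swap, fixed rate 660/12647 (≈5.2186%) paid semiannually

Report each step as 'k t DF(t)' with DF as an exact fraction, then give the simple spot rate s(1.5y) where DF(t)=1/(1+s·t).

step 1 [0.5y] bond c/2=3/400: DF=(3968341/4000000 − 3/400·(0))/(1+3/400) = 9847/10000 ≈ 0.984700
step 2 [1y] zero: DF = P = 1939/2000 ≈ 0.969500
step 3 [1.5y] swap r/2=611/28931: DF=(1 − 611/28931·(0.984700+0.969500))/(1+611/28931) = 9389/10000 ≈ 0.938900
step 4 [2y] swap r/2=330/12647: DF=(1 − 330/12647·(0.984700+0.969500+0.938900))/(1+330/12647) = 901/1000 ≈ 0.901000

1 1/2 9847/10000
2 1 1939/2000
3 3/2 9389/10000
4 2 901/1000
s(1.5y) = (1/(9389/10000) − 1)/(3/2) = 1222/28167 ≈ 4.3384%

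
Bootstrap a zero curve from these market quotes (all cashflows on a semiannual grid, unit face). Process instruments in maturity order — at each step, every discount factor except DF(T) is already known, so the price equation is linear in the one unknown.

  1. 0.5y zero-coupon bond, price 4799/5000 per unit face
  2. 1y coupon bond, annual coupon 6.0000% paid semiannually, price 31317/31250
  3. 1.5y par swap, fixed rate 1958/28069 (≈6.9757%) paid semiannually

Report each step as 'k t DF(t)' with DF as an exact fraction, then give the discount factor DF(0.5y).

step 1 [0.5y] zero: DF = P = 4799/5000 ≈ 0.959800
step 2 [1y] bond c/2=3/100: DF=(31317/31250 − 3/100·(0.959800))/(1+3/100) = 189/200 ≈ 0.945000
step 3 [1.5y] swap r/2=979/28069: DF=(1 − 979/28069·(0.959800+0.945000))/(1+979/28069) = 9021/10000 ≈ 0.902100

1 1/2 4799/5000
2 1 189/200
3 3/2 9021/10000
DF(0.5y) = 4799/5000 ≈ 0.959800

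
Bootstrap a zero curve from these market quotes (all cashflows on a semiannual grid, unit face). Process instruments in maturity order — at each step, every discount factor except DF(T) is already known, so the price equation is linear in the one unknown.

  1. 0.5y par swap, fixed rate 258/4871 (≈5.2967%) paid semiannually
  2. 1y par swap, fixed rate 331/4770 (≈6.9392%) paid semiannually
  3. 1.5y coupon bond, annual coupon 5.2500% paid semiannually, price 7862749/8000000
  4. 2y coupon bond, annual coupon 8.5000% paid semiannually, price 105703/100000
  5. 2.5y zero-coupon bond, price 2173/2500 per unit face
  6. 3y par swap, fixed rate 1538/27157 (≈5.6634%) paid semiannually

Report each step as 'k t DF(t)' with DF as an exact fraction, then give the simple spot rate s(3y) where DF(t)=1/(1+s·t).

1 1/2 4871/5000
2 1 4669/5000
3 3/2 9089/10000
4 2 8991/10000
5 5/2 2173/2500
6 3 4231/5000
s(3y) = (1/(4231/5000) − 1)/(3) = 769/12693 ≈ 6.0585%

step 1 [0.5y] swap r/2=129/4871: DF=(1 − 129/4871·(0))/(1+129/4871) = 4871/5000 ≈ 0.974200
step 2 [1y] swap r/2=331/9540: DF=(1 − 331/9540·(0.974200))/(1+331/9540) = 4669/5000 ≈ 0.933800
step 3 [1.5y] bond c/2=21/800: DF=(7862749/8000000 − 21/800·(0.974200+0.933800))/(1+21/800) = 9089/10000 ≈ 0.908900
step 4 [2y] bond c/2=17/400: DF=(105703/100000 − 17/400·(0.974200+0.933800+0.908900))/(1+17/400) = 8991/10000 ≈ 0.899100
step 5 [2.5y] zero: DF = P = 2173/2500 ≈ 0.869200
step 6 [3y] swap r/2=769/27157: DF=(1 − 769/27157·(0.974200+0.933800+0.908900+0.899100+0.869200))/(1+769/27157) = 4231/5000 ≈ 0.846200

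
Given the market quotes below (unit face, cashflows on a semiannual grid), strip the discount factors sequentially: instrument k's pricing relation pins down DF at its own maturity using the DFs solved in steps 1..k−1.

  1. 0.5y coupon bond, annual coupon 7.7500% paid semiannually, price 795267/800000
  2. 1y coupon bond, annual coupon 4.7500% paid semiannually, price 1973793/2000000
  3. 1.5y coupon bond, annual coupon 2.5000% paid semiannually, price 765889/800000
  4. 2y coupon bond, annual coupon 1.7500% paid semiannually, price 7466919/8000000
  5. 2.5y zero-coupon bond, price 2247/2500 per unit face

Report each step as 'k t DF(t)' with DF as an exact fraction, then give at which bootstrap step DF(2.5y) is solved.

step 1 [0.5y] bond c/2=31/800: DF=(795267/800000 − 31/800·(0))/(1+31/800) = 957/1000 ≈ 0.957000
step 2 [1y] bond c/2=19/800: DF=(1973793/2000000 − 19/800·(0.957000))/(1+19/800) = 4709/5000 ≈ 0.941800
step 3 [1.5y] bond c/2=1/80: DF=(765889/800000 − 1/80·(0.957000+0.941800))/(1+1/80) = 9221/10000 ≈ 0.922100
step 4 [2y] bond c/2=7/800: DF=(7466919/8000000 − 7/800·(0.957000+0.941800+0.922100))/(1+7/800) = 563/625 ≈ 0.900800
step 5 [2.5y] zero: DF = P = 2247/2500 ≈ 0.898800

1 1/2 957/1000
2 1 4709/5000
3 3/2 9221/10000
4 2 563/625
5 5/2 2247/2500
DF(2.5y) is solved at step 5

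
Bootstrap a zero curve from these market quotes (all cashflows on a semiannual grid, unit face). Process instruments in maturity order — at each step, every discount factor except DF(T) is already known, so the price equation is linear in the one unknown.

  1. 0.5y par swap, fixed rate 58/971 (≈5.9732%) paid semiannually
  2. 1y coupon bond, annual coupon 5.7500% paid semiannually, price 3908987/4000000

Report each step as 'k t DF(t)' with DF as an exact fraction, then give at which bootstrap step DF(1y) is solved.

step 1 [0.5y] swap r/2=29/971: DF=(1 − 29/971·(0))/(1+29/971) = 971/1000 ≈ 0.971000
step 2 [1y] bond c/2=23/800: DF=(3908987/4000000 − 23/800·(0.971000))/(1+23/800) = 2307/2500 ≈ 0.922800

1 1/2 971/1000
2 1 2307/2500
DF(1y) is solved at step 2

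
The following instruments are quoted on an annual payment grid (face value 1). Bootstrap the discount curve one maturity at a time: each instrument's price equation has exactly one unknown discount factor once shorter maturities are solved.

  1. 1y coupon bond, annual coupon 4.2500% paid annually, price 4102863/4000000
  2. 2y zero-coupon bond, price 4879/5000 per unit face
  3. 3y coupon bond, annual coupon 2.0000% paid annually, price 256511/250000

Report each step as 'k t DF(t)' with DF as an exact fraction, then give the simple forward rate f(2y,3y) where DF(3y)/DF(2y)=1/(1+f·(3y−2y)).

step 1 [1y] bond c/1=17/400: DF=(4102863/4000000 − 17/400·(0))/(1+17/400) = 9839/10000 ≈ 0.983900
step 2 [2y] zero: DF = P = 4879/5000 ≈ 0.975800
step 3 [3y] bond c/1=1/50: DF=(256511/250000 − 1/50·(0.983900+0.975800))/(1+1/50) = 387/400 ≈ 0.967500

1 1 9839/10000
2 2 4879/5000
3 3 387/400
f(2y,3y) = ((4879/5000)/(387/400) − 1)/(1) = 83/9675 ≈ 0.8579%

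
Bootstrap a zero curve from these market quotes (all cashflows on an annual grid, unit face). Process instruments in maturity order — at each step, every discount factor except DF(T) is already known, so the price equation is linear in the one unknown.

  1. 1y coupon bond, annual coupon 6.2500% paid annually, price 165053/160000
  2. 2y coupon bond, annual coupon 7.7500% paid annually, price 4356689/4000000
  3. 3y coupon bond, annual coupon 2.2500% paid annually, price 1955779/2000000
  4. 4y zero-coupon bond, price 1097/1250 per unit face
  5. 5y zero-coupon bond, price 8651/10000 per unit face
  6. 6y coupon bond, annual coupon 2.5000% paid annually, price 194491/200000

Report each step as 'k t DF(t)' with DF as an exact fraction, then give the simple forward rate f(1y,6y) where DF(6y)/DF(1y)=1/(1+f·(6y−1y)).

step 1 [1y] bond c/1=1/16: DF=(165053/160000 − 1/16·(0))/(1+1/16) = 9709/10000 ≈ 0.970900
step 2 [2y] bond c/1=31/400: DF=(4356689/4000000 − 31/400·(0.970900))/(1+31/400) = 941/1000 ≈ 0.941000
step 3 [3y] bond c/1=9/400: DF=(1955779/2000000 − 9/400·(0.970900+0.941000))/(1+9/400) = 9143/10000 ≈ 0.914300
step 4 [4y] zero: DF = P = 1097/1250 ≈ 0.877600
step 5 [5y] zero: DF = P = 8651/10000 ≈ 0.865100
step 6 [6y] bond c/1=1/40: DF=(194491/200000 − 1/40·(0.970900+0.941000+0.914300+0.877600+0.865100))/(1+1/40) = 8373/10000 ≈ 0.837300

1 1 9709/10000
2 2 941/1000
3 3 9143/10000
4 4 1097/1250
5 5 8651/10000
6 6 8373/10000
f(1y,6y) = ((9709/10000)/(8373/10000) − 1)/(5) = 1336/41865 ≈ 3.1912%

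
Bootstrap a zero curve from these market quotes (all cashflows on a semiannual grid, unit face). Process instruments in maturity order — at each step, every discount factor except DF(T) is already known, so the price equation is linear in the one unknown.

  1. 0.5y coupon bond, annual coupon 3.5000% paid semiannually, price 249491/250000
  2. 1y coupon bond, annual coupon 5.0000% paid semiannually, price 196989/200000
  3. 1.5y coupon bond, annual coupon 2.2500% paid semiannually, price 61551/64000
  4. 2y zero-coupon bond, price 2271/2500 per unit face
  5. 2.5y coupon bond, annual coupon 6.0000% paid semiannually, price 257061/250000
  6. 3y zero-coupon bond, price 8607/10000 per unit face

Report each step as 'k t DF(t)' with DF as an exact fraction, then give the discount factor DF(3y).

step 1 [0.5y] bond c/2=7/400: DF=(249491/250000 − 7/400·(0))/(1+7/400) = 613/625 ≈ 0.980800
step 2 [1y] bond c/2=1/40: DF=(196989/200000 − 1/40·(0.980800))/(1+1/40) = 937/1000 ≈ 0.937000
step 3 [1.5y] bond c/2=9/800: DF=(61551/64000 − 9/800·(0.980800+0.937000))/(1+9/800) = 9297/10000 ≈ 0.929700
step 4 [2y] zero: DF = P = 2271/2500 ≈ 0.908400
step 5 [2.5y] bond c/2=3/100: DF=(257061/250000 − 3/100·(0.980800+0.937000+0.929700+0.908400))/(1+3/100) = 8889/10000 ≈ 0.888900
step 6 [3y] zero: DF = P = 8607/10000 ≈ 0.860700

1 1/2 613/625
2 1 937/1000
3 3/2 9297/10000
4 2 2271/2500
5 5/2 8889/10000
6 3 8607/10000
DF(3y) = 8607/10000 ≈ 0.860700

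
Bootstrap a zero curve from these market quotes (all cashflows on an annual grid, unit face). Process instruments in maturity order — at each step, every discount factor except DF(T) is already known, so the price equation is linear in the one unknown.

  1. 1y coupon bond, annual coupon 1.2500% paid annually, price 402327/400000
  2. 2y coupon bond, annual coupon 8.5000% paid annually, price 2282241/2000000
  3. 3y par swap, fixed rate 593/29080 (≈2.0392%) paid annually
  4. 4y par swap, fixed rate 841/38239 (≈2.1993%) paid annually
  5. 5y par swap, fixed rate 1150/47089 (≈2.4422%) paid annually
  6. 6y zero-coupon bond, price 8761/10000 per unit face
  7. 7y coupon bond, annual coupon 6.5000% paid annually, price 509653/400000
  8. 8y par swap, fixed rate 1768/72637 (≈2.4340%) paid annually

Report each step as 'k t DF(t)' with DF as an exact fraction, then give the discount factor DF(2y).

step 1 [1y] bond c/1=1/80: DF=(402327/400000 − 1/80·(0))/(1+1/80) = 4967/5000 ≈ 0.993400
step 2 [2y] bond c/1=17/200: DF=(2282241/2000000 − 17/200·(0.993400))/(1+17/200) = 9739/10000 ≈ 0.973900
step 3 [3y] swap r/1=593/29080: DF=(1 − 593/29080·(0.993400+0.973900))/(1+593/29080) = 9407/10000 ≈ 0.940700
step 4 [4y] swap r/1=841/38239: DF=(1 − 841/38239·(0.993400+0.973900+0.940700))/(1+841/38239) = 9159/10000 ≈ 0.915900
step 5 [5y] swap r/1=1150/47089: DF=(1 − 1150/47089·(0.993400+0.973900+0.940700+0.915900))/(1+1150/47089) = 177/200 ≈ 0.885000
step 6 [6y] zero: DF = P = 8761/10000 ≈ 0.876100
step 7 [7y] bond c/1=13/200: DF=(509653/400000 − 13/200·(0.993400+0.973900+0.940700+0.915900+0.885000+0.876100))/(1+13/200) = 1711/2000 ≈ 0.855500
step 8 [8y] swap r/1=1768/72637: DF=(1 − 1768/72637·(0.993400+0.973900+0.940700+0.915900+0.885000+0.876100+0.855500))/(1+1768/72637) = 1029/1250 ≈ 0.823200

1 1 4967/5000
2 2 9739/10000
3 3 9407/10000
4 4 9159/10000
5 5 177/200
6 6 8761/10000
7 7 1711/2000
8 8 1029/1250
DF(2y) = 9739/10000 ≈ 0.973900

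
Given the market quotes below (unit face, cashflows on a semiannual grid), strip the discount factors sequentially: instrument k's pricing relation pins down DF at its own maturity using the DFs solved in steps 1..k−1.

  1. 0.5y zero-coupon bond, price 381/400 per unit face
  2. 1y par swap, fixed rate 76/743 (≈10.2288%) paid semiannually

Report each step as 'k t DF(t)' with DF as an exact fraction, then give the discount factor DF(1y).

1 1/2 381/400
2 1 181/200
DF(1y) = 181/200 ≈ 0.905000

step 1 [0.5y] zero: DF = P = 381/400 ≈ 0.952500
step 2 [1y] swap r/2=38/743: DF=(1 − 38/743·(0.952500))/(1+38/743) = 181/200 ≈ 0.905000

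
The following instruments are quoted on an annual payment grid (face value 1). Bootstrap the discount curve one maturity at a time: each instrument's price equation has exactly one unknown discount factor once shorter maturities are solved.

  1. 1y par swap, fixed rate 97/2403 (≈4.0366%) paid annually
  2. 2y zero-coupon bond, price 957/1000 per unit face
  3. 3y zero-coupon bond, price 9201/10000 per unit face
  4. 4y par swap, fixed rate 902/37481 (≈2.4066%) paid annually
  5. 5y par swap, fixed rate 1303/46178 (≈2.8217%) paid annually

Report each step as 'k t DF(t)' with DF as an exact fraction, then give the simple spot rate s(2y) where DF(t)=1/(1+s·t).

1 1 2403/2500
2 2 957/1000
3 3 9201/10000
4 4 4549/5000
5 5 8697/10000
s(2y) = (1/(957/1000) − 1)/(2) = 43/1914 ≈ 2.2466%

step 1 [1y] swap r/1=97/2403: DF=(1 − 97/2403·(0))/(1+97/2403) = 2403/2500 ≈ 0.961200
step 2 [2y] zero: DF = P = 957/1000 ≈ 0.957000
step 3 [3y] zero: DF = P = 9201/10000 ≈ 0.920100
step 4 [4y] swap r/1=902/37481: DF=(1 − 902/37481·(0.961200+0.957000+0.920100))/(1+902/37481) = 4549/5000 ≈ 0.909800
step 5 [5y] swap r/1=1303/46178: DF=(1 − 1303/46178·(0.961200+0.957000+0.920100+0.909800))/(1+1303/46178) = 8697/10000 ≈ 0.869700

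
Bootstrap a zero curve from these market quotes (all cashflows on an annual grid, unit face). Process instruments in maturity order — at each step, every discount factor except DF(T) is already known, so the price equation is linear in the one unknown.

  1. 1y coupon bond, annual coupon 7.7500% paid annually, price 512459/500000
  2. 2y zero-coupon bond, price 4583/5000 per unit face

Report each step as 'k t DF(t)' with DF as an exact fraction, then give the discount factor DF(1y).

1 1 1189/1250
2 2 4583/5000
DF(1y) = 1189/1250 ≈ 0.951200

step 1 [1y] bond c/1=31/400: DF=(512459/500000 − 31/400·(0))/(1+31/400) = 1189/1250 ≈ 0.951200
step 2 [2y] zero: DF = P = 4583/5000 ≈ 0.916600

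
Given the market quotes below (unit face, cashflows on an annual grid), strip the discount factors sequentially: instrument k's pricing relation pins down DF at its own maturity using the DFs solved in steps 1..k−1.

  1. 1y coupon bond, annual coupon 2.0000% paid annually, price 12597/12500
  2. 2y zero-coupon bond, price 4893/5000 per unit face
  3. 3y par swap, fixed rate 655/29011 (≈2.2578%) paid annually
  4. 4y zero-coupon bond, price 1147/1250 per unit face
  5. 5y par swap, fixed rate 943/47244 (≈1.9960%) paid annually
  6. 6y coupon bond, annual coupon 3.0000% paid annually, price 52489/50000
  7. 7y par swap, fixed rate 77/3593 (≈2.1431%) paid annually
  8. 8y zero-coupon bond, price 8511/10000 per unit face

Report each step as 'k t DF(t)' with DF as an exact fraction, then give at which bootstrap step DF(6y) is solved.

1 1 247/250
2 2 4893/5000
3 3 1869/2000
4 4 1147/1250
5 5 9057/10000
6 6 551/625
7 7 4307/5000
8 8 8511/10000
DF(6y) is solved at step 6

step 1 [1y] bond c/1=1/50: DF=(12597/12500 − 1/50·(0))/(1+1/50) = 247/250 ≈ 0.988000
step 2 [2y] zero: DF = P = 4893/5000 ≈ 0.978600
step 3 [3y] swap r/1=655/29011: DF=(1 − 655/29011·(0.988000+0.978600))/(1+655/29011) = 1869/2000 ≈ 0.934500
step 4 [4y] zero: DF = P = 1147/1250 ≈ 0.917600
step 5 [5y] swap r/1=943/47244: DF=(1 − 943/47244·(0.988000+0.978600+0.934500+0.917600))/(1+943/47244) = 9057/10000 ≈ 0.905700
step 6 [6y] bond c/1=3/100: DF=(52489/50000 − 3/100·(0.988000+0.978600+0.934500+0.917600+0.905700))/(1+3/100) = 551/625 ≈ 0.881600
step 7 [7y] swap r/1=77/3593: DF=(1 − 77/3593·(0.988000+0.978600+0.934500+0.917600+0.905700+0.881600))/(1+77/3593) = 4307/5000 ≈ 0.861400
step 8 [8y] zero: DF = P = 8511/10000 ≈ 0.851100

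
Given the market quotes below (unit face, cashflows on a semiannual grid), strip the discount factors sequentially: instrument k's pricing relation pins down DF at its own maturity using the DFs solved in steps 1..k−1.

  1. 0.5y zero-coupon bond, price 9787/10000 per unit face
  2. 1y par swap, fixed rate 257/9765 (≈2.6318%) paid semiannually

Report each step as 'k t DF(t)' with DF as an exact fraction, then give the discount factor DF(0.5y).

1 1/2 9787/10000
2 1 9743/10000
DF(0.5y) = 9787/10000 ≈ 0.978700

step 1 [0.5y] zero: DF = P = 9787/10000 ≈ 0.978700
step 2 [1y] swap r/2=257/19530: DF=(1 − 257/19530·(0.978700))/(1+257/19530) = 9743/10000 ≈ 0.974300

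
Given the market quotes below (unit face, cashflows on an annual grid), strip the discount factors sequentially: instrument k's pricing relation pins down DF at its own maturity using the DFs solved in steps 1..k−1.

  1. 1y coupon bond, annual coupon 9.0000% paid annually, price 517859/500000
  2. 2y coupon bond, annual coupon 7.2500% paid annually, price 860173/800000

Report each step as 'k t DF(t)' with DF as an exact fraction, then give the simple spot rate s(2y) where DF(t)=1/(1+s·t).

step 1 [1y] bond c/1=9/100: DF=(517859/500000 − 9/100·(0))/(1+9/100) = 4751/5000 ≈ 0.950200
step 2 [2y] bond c/1=29/400: DF=(860173/800000 − 29/400·(0.950200))/(1+29/400) = 9383/10000 ≈ 0.938300

1 1 4751/5000
2 2 9383/10000
s(2y) = (1/(9383/10000) − 1)/(2) = 617/18766 ≈ 3.2879%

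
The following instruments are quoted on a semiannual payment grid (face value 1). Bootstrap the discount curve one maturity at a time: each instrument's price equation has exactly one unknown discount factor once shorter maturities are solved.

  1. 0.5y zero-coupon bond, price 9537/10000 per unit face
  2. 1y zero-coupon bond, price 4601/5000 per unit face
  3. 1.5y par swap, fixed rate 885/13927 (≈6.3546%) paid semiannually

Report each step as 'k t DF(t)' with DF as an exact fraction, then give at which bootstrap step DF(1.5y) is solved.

step 1 [0.5y] zero: DF = P = 9537/10000 ≈ 0.953700
step 2 [1y] zero: DF = P = 4601/5000 ≈ 0.920200
step 3 [1.5y] swap r/2=885/27854: DF=(1 − 885/27854·(0.953700+0.920200))/(1+885/27854) = 1823/2000 ≈ 0.911500

1 1/2 9537/10000
2 1 4601/5000
3 3/2 1823/2000
DF(1.5y) is solved at step 3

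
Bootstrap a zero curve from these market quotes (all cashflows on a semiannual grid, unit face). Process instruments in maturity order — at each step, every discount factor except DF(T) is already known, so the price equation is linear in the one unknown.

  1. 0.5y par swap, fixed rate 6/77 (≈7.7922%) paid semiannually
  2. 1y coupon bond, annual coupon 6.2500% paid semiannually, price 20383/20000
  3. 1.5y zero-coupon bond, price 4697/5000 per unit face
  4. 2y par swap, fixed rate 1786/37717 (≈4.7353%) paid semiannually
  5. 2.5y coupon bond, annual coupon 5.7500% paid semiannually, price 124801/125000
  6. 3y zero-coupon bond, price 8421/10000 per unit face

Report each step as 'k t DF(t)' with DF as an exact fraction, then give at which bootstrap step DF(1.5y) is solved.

step 1 [0.5y] swap r/2=3/77: DF=(1 − 3/77·(0))/(1+3/77) = 77/80 ≈ 0.962500
step 2 [1y] bond c/2=1/32: DF=(20383/20000 − 1/32·(0.962500))/(1+1/32) = 9591/10000 ≈ 0.959100
step 3 [1.5y] zero: DF = P = 4697/5000 ≈ 0.939400
step 4 [2y] swap r/2=893/37717: DF=(1 − 893/37717·(0.962500+0.959100+0.939400))/(1+893/37717) = 9107/10000 ≈ 0.910700
step 5 [2.5y] bond c/2=23/800: DF=(124801/125000 − 23/800·(0.962500+0.959100+0.939400+0.910700))/(1+23/800) = 8651/10000 ≈ 0.865100
step 6 [3y] zero: DF = P = 8421/10000 ≈ 0.842100

1 1/2 77/80
2 1 9591/10000
3 3/2 4697/5000
4 2 9107/10000
5 5/2 8651/10000
6 3 8421/10000
DF(1.5y) is solved at step 3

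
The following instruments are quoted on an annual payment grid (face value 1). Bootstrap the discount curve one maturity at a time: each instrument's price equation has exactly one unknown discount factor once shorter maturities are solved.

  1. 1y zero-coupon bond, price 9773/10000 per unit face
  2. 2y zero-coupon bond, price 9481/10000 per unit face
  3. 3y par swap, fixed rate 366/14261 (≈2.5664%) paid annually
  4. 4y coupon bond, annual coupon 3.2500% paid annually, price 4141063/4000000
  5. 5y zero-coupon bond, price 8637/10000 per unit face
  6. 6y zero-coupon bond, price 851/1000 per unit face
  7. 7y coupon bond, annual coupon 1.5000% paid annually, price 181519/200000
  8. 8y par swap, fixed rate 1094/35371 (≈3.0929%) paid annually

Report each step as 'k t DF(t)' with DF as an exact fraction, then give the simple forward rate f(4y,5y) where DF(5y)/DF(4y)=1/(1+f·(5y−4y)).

1 1 9773/10000
2 2 9481/10000
3 3 2317/2500
4 4 9129/10000
5 5 8637/10000
6 6 851/1000
7 7 2033/2500
8 8 1953/2500
f(4y,5y) = ((9129/10000)/(8637/10000) − 1)/(1) = 164/2879 ≈ 5.6964%

step 1 [1y] zero: DF = P = 9773/10000 ≈ 0.977300
step 2 [2y] zero: DF = P = 9481/10000 ≈ 0.948100
step 3 [3y] swap r/1=366/14261: DF=(1 − 366/14261·(0.977300+0.948100))/(1+366/14261) = 2317/2500 ≈ 0.926800
step 4 [4y] bond c/1=13/400: DF=(4141063/4000000 − 13/400·(0.977300+0.948100+0.926800))/(1+13/400) = 9129/10000 ≈ 0.912900
step 5 [5y] zero: DF = P = 8637/10000 ≈ 0.863700
step 6 [6y] zero: DF = P = 851/1000 ≈ 0.851000
step 7 [7y] bond c/1=3/200: DF=(181519/200000 − 3/200·(0.977300+0.948100+0.926800+0.912900+0.863700+0.851000))/(1+3/200) = 2033/2500 ≈ 0.813200
step 8 [8y] swap r/1=1094/35371: DF=(1 − 1094/35371·(0.977300+0.948100+0.926800+0.912900+0.863700+0.851000+0.813200))/(1+1094/35371) = 1953/2500 ≈ 0.781200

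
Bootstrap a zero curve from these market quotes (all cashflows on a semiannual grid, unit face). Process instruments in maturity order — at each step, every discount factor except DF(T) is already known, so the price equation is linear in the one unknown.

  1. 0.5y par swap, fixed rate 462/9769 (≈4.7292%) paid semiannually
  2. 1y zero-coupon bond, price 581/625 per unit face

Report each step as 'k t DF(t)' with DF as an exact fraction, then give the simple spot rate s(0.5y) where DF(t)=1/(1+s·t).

step 1 [0.5y] swap r/2=231/9769: DF=(1 − 231/9769·(0))/(1+231/9769) = 9769/10000 ≈ 0.976900
step 2 [1y] zero: DF = P = 581/625 ≈ 0.929600

1 1/2 9769/10000
2 1 581/625
s(0.5y) = (1/(9769/10000) − 1)/(1/2) = 462/9769 ≈ 4.7292%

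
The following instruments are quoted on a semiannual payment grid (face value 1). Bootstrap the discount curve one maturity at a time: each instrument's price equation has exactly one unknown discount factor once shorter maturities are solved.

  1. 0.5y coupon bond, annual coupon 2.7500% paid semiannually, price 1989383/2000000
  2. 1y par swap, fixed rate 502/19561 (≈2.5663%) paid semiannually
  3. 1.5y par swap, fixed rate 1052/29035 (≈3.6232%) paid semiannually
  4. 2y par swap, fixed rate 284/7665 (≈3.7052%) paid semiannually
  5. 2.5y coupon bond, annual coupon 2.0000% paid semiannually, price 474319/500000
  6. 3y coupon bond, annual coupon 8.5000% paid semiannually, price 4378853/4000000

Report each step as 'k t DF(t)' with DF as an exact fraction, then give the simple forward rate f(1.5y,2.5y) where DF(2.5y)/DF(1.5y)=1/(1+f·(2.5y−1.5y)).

1 1/2 2453/2500
2 1 9749/10000
3 3/2 4737/5000
4 2 929/1000
5 5/2 9013/10000
6 3 8571/10000
f(1.5y,2.5y) = ((4737/5000)/(9013/10000) − 1)/(1) = 461/9013 ≈ 5.1148%

step 1 [0.5y] bond c/2=11/800: DF=(1989383/2000000 − 11/800·(0))/(1+11/800) = 2453/2500 ≈ 0.981200
step 2 [1y] swap r/2=251/19561: DF=(1 − 251/19561·(0.981200))/(1+251/19561) = 9749/10000 ≈ 0.974900
step 3 [1.5y] swap r/2=526/29035: DF=(1 − 526/29035·(0.981200+0.974900))/(1+526/29035) = 4737/5000 ≈ 0.947400
step 4 [2y] swap r/2=142/7665: DF=(1 − 142/7665·(0.981200+0.974900+0.947400))/(1+142/7665) = 929/1000 ≈ 0.929000
step 5 [2.5y] bond c/2=1/100: DF=(474319/500000 − 1/100·(0.981200+0.974900+0.947400+0.929000))/(1+1/100) = 9013/10000 ≈ 0.901300
step 6 [3y] bond c/2=17/400: DF=(4378853/4000000 − 17/400·(0.981200+0.974900+0.947400+0.929000+0.901300))/(1+17/400) = 8571/10000 ≈ 0.857100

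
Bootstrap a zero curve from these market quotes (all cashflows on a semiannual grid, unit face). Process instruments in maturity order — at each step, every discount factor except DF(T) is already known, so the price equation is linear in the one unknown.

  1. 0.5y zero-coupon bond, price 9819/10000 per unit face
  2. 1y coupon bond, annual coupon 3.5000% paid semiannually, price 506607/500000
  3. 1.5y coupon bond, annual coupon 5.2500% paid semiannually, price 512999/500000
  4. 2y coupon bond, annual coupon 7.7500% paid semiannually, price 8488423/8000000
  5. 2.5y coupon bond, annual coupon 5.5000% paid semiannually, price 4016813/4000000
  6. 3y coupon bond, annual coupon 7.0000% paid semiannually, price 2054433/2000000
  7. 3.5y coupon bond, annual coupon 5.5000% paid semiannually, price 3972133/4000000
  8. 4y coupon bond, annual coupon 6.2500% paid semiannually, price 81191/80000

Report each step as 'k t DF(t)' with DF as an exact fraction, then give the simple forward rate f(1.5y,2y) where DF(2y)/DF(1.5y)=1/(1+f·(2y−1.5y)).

1 1/2 9819/10000
2 1 9789/10000
3 3/2 1187/1250
4 2 9129/10000
5 5/2 7/8
6 3 521/625
7 7/2 1023/1250
8 4 7917/10000
f(1.5y,2y) = ((1187/1250)/(9129/10000) − 1)/(1/2) = 734/9129 ≈ 8.0403%

step 1 [0.5y] zero: DF = P = 9819/10000 ≈ 0.981900
step 2 [1y] bond c/2=7/400: DF=(506607/500000 − 7/400·(0.981900))/(1+7/400) = 9789/10000 ≈ 0.978900
step 3 [1.5y] bond c/2=21/800: DF=(512999/500000 − 21/800·(0.981900+0.978900))/(1+21/800) = 1187/1250 ≈ 0.949600
step 4 [2y] bond c/2=31/800: DF=(8488423/8000000 − 31/800·(0.981900+0.978900+0.949600))/(1+31/800) = 9129/10000 ≈ 0.912900
step 5 [2.5y] bond c/2=11/400: DF=(4016813/4000000 − 11/400·(0.981900+0.978900+0.949600+0.912900))/(1+11/400) = 7/8 ≈ 0.875000
step 6 [3y] bond c/2=7/200: DF=(2054433/2000000 − 7/200·(0.981900+0.978900+0.949600+0.912900+0.875000))/(1+7/200) = 521/625 ≈ 0.833600
step 7 [3.5y] bond c/2=11/400: DF=(3972133/4000000 − 11/400·(0.981900+0.978900+0.949600+0.912900+0.875000+0.833600))/(1+11/400) = 1023/1250 ≈ 0.818400
step 8 [4y] bond c/2=1/32: DF=(81191/80000 − 1/32·(0.981900+0.978900+0.949600+0.912900+0.875000+0.833600+0.818400))/(1+1/32) = 7917/10000 ≈ 0.791700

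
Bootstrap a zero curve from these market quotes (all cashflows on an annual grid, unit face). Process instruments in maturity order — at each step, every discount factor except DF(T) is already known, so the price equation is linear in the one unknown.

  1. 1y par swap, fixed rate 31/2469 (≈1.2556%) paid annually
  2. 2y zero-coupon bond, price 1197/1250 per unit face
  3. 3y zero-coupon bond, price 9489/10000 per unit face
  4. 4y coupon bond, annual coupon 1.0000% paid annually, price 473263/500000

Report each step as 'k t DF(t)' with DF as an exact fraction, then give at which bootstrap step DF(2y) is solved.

1 1 2469/2500
2 2 1197/1250
3 3 9489/10000
4 4 1817/2000
DF(2y) is solved at step 2

step 1 [1y] swap r/1=31/2469: DF=(1 − 31/2469·(0))/(1+31/2469) = 2469/2500 ≈ 0.987600
step 2 [2y] zero: DF = P = 1197/1250 ≈ 0.957600
step 3 [3y] zero: DF = P = 9489/10000 ≈ 0.948900
step 4 [4y] bond c/1=1/100: DF=(473263/500000 − 1/100·(0.987600+0.957600+0.948900))/(1+1/100) = 1817/2000 ≈ 0.908500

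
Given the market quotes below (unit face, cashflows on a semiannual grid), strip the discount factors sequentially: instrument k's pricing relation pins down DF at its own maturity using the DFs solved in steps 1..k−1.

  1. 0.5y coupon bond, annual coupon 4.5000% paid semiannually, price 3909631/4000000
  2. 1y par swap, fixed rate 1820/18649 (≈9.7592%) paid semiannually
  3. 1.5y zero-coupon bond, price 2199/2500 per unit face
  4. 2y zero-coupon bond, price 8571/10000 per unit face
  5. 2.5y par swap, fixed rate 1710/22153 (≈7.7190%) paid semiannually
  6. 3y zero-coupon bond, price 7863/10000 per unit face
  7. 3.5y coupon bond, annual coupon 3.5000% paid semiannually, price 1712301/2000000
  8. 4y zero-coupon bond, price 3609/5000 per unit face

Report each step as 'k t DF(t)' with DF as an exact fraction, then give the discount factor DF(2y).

1 1/2 9559/10000
2 1 909/1000
3 3/2 2199/2500
4 2 8571/10000
5 5/2 829/1000
6 3 7863/10000
7 7/2 7517/10000
8 4 3609/5000
DF(2y) = 8571/10000 ≈ 0.857100

step 1 [0.5y] bond c/2=9/400: DF=(3909631/4000000 − 9/400·(0))/(1+9/400) = 9559/10000 ≈ 0.955900
step 2 [1y] swap r/2=910/18649: DF=(1 − 910/18649·(0.955900))/(1+910/18649) = 909/1000 ≈ 0.909000
step 3 [1.5y] zero: DF = P = 2199/2500 ≈ 0.879600
step 4 [2y] zero: DF = P = 8571/10000 ≈ 0.857100
step 5 [2.5y] swap r/2=855/22153: DF=(1 − 855/22153·(0.955900+0.909000+0.879600+0.857100))/(1+855/22153) = 829/1000 ≈ 0.829000
step 6 [3y] zero: DF = P = 7863/10000 ≈ 0.786300
step 7 [3.5y] bond c/2=7/400: DF=(1712301/2000000 − 7/400·(0.955900+0.909000+0.879600+0.857100+0.829000+0.786300))/(1+7/400) = 7517/10000 ≈ 0.751700
step 8 [4y] zero: DF = P = 3609/5000 ≈ 0.721800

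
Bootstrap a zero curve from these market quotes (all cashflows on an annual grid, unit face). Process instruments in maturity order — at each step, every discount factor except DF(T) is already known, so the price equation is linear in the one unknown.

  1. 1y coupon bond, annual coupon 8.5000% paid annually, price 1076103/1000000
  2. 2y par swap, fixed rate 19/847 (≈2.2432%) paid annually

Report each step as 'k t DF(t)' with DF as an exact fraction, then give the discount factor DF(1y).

1 1 4959/5000
2 2 9563/10000
DF(1y) = 4959/5000 ≈ 0.991800

step 1 [1y] bond c/1=17/200: DF=(1076103/1000000 − 17/200·(0))/(1+17/200) = 4959/5000 ≈ 0.991800
step 2 [2y] swap r/1=19/847: DF=(1 − 19/847·(0.991800))/(1+19/847) = 9563/10000 ≈ 0.956300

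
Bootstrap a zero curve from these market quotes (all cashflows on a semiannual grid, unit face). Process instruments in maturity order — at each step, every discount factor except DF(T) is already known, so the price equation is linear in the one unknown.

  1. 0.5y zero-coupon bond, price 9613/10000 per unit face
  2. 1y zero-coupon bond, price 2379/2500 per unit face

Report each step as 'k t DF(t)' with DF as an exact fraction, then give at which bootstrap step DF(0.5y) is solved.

1 1/2 9613/10000
2 1 2379/2500
DF(0.5y) is solved at step 1

step 1 [0.5y] zero: DF = P = 9613/10000 ≈ 0.961300
step 2 [1y] zero: DF = P = 2379/2500 ≈ 0.951600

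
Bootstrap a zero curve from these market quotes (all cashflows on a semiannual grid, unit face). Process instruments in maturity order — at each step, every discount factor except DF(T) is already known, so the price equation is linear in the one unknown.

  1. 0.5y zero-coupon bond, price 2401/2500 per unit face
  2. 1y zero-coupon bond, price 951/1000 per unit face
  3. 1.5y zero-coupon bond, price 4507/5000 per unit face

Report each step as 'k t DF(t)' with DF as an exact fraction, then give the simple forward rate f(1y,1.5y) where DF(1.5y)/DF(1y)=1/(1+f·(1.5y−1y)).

1 1/2 2401/2500
2 1 951/1000
3 3/2 4507/5000
f(1y,1.5y) = ((951/1000)/(4507/5000) − 1)/(1/2) = 496/4507 ≈ 11.0051%

step 1 [0.5y] zero: DF = P = 2401/2500 ≈ 0.960400
step 2 [1y] zero: DF = P = 951/1000 ≈ 0.951000
step 3 [1.5y] zero: DF = P = 4507/5000 ≈ 0.901400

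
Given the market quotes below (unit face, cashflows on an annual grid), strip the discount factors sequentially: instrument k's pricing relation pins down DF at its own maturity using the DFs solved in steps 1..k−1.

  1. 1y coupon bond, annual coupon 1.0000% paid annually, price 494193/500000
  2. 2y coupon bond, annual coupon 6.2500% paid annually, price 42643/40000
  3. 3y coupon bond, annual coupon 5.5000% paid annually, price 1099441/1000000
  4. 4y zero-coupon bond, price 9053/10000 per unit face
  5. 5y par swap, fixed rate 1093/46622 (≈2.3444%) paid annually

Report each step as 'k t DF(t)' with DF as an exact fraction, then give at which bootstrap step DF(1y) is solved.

1 1 4893/5000
2 2 4729/5000
3 3 4709/5000
4 4 9053/10000
5 5 8907/10000
DF(1y) is solved at step 1

step 1 [1y] bond c/1=1/100: DF=(494193/500000 − 1/100·(0))/(1+1/100) = 4893/5000 ≈ 0.978600
step 2 [2y] bond c/1=1/16: DF=(42643/40000 − 1/16·(0.978600))/(1+1/16) = 4729/5000 ≈ 0.945800
step 3 [3y] bond c/1=11/200: DF=(1099441/1000000 − 11/200·(0.978600+0.945800))/(1+11/200) = 4709/5000 ≈ 0.941800
step 4 [4y] zero: DF = P = 9053/10000 ≈ 0.905300
step 5 [5y] swap r/1=1093/46622: DF=(1 − 1093/46622·(0.978600+0.945800+0.941800+0.905300))/(1+1093/46622) = 8907/10000 ≈ 0.890700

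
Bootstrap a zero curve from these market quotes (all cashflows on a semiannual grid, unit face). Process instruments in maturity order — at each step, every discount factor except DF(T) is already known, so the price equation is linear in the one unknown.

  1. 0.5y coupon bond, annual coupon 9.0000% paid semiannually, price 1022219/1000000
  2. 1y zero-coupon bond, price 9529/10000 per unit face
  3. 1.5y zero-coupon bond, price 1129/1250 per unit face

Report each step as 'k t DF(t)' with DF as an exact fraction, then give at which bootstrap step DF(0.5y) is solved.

1 1/2 4891/5000
2 1 9529/10000
3 3/2 1129/1250
DF(0.5y) is solved at step 1

step 1 [0.5y] bond c/2=9/200: DF=(1022219/1000000 − 9/200·(0))/(1+9/200) = 4891/5000 ≈ 0.978200
step 2 [1y] zero: DF = P = 9529/10000 ≈ 0.952900
step 3 [1.5y] zero: DF = P = 1129/1250 ≈ 0.903200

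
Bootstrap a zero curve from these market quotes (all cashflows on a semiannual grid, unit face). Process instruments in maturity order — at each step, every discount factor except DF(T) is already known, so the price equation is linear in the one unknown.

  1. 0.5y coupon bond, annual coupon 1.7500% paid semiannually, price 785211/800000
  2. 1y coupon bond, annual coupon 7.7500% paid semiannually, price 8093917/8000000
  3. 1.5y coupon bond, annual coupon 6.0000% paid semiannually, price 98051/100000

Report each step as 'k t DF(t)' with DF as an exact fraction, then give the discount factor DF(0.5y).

1 1/2 973/1000
2 1 9377/10000
3 3/2 8963/10000
DF(0.5y) = 973/1000 ≈ 0.973000

step 1 [0.5y] bond c/2=7/800: DF=(785211/800000 − 7/800·(0))/(1+7/800) = 973/1000 ≈ 0.973000
step 2 [1y] bond c/2=31/800: DF=(8093917/8000000 − 31/800·(0.973000))/(1+31/800) = 9377/10000 ≈ 0.937700
step 3 [1.5y] bond c/2=3/100: DF=(98051/100000 − 3/100·(0.973000+0.937700))/(1+3/100) = 8963/10000 ≈ 0.896300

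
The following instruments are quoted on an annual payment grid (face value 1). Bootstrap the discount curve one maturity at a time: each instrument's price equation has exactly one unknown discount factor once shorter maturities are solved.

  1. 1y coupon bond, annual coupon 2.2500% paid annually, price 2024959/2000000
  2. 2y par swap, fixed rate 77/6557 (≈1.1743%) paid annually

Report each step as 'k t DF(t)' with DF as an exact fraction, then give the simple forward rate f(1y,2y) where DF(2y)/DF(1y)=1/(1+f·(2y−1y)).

step 1 [1y] bond c/1=9/400: DF=(2024959/2000000 − 9/400·(0))/(1+9/400) = 4951/5000 ≈ 0.990200
step 2 [2y] swap r/1=77/6557: DF=(1 − 77/6557·(0.990200))/(1+77/6557) = 9769/10000 ≈ 0.976900

1 1 4951/5000
2 2 9769/10000
f(1y,2y) = ((4951/5000)/(9769/10000) − 1)/(1) = 133/9769 ≈ 1.3614%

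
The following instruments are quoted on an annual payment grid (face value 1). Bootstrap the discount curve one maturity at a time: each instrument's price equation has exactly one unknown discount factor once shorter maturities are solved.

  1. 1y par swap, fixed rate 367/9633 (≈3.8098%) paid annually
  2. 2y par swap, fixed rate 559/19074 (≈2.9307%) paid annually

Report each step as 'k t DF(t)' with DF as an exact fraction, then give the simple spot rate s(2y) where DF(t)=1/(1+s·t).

step 1 [1y] swap r/1=367/9633: DF=(1 − 367/9633·(0))/(1+367/9633) = 9633/10000 ≈ 0.963300
step 2 [2y] swap r/1=559/19074: DF=(1 − 559/19074·(0.963300))/(1+559/19074) = 9441/10000 ≈ 0.944100

1 1 9633/10000
2 2 9441/10000
s(2y) = (1/(9441/10000) − 1)/(2) = 559/18882 ≈ 2.9605%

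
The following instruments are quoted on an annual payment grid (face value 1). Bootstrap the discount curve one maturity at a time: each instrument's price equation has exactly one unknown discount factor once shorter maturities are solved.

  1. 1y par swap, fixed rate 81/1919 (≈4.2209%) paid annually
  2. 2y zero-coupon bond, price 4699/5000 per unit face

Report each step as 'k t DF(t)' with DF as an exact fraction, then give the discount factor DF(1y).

step 1 [1y] swap r/1=81/1919: DF=(1 − 81/1919·(0))/(1+81/1919) = 1919/2000 ≈ 0.959500
step 2 [2y] zero: DF = P = 4699/5000 ≈ 0.939800

1 1 1919/2000
2 2 4699/5000
DF(1y) = 1919/2000 ≈ 0.959500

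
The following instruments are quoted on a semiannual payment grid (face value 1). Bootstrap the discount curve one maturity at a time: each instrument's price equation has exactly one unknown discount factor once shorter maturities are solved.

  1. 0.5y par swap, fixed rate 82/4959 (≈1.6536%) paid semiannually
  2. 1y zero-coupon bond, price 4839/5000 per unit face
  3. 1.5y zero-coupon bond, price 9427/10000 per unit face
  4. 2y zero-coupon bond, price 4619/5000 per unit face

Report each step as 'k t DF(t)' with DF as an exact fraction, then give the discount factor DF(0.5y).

1 1/2 4959/5000
2 1 4839/5000
3 3/2 9427/10000
4 2 4619/5000
DF(0.5y) = 4959/5000 ≈ 0.991800

step 1 [0.5y] swap r/2=41/4959: DF=(1 − 41/4959·(0))/(1+41/4959) = 4959/5000 ≈ 0.991800
step 2 [1y] zero: DF = P = 4839/5000 ≈ 0.967800
step 3 [1.5y] zero: DF = P = 9427/10000 ≈ 0.942700
step 4 [2y] zero: DF = P = 4619/5000 ≈ 0.923800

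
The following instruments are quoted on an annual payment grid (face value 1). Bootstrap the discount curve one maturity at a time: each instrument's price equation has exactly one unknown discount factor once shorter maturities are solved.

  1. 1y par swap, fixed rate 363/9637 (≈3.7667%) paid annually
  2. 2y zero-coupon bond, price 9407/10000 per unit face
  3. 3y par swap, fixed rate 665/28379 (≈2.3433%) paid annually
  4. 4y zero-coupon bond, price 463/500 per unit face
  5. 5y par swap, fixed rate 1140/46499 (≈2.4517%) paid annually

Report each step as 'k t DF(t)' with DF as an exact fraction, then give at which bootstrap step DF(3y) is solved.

1 1 9637/10000
2 2 9407/10000
3 3 1867/2000
4 4 463/500
5 5 443/500
DF(3y) is solved at step 3

step 1 [1y] swap r/1=363/9637: DF=(1 − 363/9637·(0))/(1+363/9637) = 9637/10000 ≈ 0.963700
step 2 [2y] zero: DF = P = 9407/10000 ≈ 0.940700
step 3 [3y] swap r/1=665/28379: DF=(1 − 665/28379·(0.963700+0.940700))/(1+665/28379) = 1867/2000 ≈ 0.933500
step 4 [4y] zero: DF = P = 463/500 ≈ 0.926000
step 5 [5y] swap r/1=1140/46499: DF=(1 − 1140/46499·(0.963700+0.940700+0.933500+0.926000))/(1+1140/46499) = 443/500 ≈ 0.886000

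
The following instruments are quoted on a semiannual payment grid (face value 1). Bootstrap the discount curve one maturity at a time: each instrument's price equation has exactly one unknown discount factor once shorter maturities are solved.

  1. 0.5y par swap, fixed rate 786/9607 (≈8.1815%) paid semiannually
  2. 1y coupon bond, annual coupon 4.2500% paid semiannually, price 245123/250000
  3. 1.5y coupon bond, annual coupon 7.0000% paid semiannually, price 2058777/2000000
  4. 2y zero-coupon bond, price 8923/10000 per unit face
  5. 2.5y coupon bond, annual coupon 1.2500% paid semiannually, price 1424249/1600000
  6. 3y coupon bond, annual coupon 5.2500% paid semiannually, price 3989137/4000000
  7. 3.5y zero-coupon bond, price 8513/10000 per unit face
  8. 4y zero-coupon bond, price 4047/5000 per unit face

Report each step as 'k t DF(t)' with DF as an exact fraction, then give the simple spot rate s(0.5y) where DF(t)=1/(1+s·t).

1 1/2 9607/10000
2 1 9401/10000
3 3/2 9303/10000
4 2 8923/10000
5 5/2 1723/2000
6 3 1709/2000
7 7/2 8513/10000
8 4 4047/5000
s(0.5y) = (1/(9607/10000) − 1)/(1/2) = 786/9607 ≈ 8.1815%

step 1 [0.5y] swap r/2=393/9607: DF=(1 − 393/9607·(0))/(1+393/9607) = 9607/10000 ≈ 0.960700
step 2 [1y] bond c/2=17/800: DF=(245123/250000 − 17/800·(0.960700))/(1+17/800) = 9401/10000 ≈ 0.940100
step 3 [1.5y] bond c/2=7/200: DF=(2058777/2000000 − 7/200·(0.960700+0.940100))/(1+7/200) = 9303/10000 ≈ 0.930300
step 4 [2y] zero: DF = P = 8923/10000 ≈ 0.892300
step 5 [2.5y] bond c/2=1/160: DF=(1424249/1600000 − 1/160·(0.960700+0.940100+0.930300+0.892300))/(1+1/160) = 1723/2000 ≈ 0.861500
step 6 [3y] bond c/2=21/800: DF=(3989137/4000000 − 21/800·(0.960700+0.940100+0.930300+0.892300+0.861500))/(1+21/800) = 1709/2000 ≈ 0.854500
step 7 [3.5y] zero: DF = P = 8513/10000 ≈ 0.851300
step 8 [4y] zero: DF = P = 4047/5000 ≈ 0.809400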